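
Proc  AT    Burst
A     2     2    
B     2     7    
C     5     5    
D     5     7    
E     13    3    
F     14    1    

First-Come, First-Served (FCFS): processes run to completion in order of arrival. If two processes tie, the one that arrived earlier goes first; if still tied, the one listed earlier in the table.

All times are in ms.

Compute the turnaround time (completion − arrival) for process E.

13

Schedule: | idle 0-2 | A 2-4 | B 4-11 | C 11-16 | D 16-23 | E 23-26 | F 26-27 |
Completion: A=4  B=11  C=16  D=23  E=26  F=27
Turnaround(E) = completion − arrival = 26 − 13 = 13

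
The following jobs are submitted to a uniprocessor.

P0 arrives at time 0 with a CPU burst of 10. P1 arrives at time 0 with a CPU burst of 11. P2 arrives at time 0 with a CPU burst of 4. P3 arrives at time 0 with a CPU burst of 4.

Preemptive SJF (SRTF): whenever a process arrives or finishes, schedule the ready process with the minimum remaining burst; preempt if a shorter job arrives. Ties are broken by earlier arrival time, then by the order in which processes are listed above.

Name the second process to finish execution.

P3

Gantt: | P2 0-4 | P3 4-8 | P0 8-18 | P1 18-29 |
Completion: P0=18  P1=29  P2=4  P3=8
Finish order: P2 → P3 → P0 → P1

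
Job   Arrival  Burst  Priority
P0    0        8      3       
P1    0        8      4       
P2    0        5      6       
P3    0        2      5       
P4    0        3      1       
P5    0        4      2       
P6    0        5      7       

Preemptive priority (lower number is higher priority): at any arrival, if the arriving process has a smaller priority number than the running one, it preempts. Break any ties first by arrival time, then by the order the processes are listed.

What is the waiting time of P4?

Schedule: | P4 0-3 | P5 3-7 | P0 7-15 | P1 15-23 | P3 23-25 | P2 25-30 | P6 30-35 |
Completion: P0=15  P1=23  P2=30  P3=25  P4=3  P5=7  P6=35
Turnaround (C−A): P0=15  P1=23  P2=30  P3=25  P4=3  P5=7  P6=35
Waiting(P4) = turnaround − burst = 3 − 3 = 0

0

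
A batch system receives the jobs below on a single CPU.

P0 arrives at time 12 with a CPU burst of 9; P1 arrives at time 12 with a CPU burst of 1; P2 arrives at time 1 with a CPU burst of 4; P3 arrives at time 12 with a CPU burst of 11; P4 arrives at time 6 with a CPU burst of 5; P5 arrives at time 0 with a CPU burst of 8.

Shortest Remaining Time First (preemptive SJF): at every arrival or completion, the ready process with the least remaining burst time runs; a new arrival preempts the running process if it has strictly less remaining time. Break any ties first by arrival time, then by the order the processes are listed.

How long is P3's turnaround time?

26

Gantt: | P5 0-1 | P2 1-5 | P5 5-6 | P4 6-11 | P5 11-12 | P1 12-13 | P5 13-18 | P0 18-27 | P3 27-38 |
Completion: P0=27  P1=13  P2=5  P3=38  P4=11  P5=18
Turnaround (C−A): P0=15  P1=1  P2=4  P3=26  P4=5  P5=18
Turnaround(P3) = completion − arrival = 38 − 12 = 26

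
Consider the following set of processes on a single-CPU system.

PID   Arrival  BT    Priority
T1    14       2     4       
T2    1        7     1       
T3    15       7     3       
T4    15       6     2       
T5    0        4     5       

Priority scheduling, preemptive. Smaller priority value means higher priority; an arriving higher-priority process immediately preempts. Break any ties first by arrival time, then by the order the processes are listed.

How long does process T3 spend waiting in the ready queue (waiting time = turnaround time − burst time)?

6

Gantt: | T5 0-1 | T2 1-8 | T5 8-11 | idle 11-14 | T1 14-15 | T4 15-21 | T3 21-28 | T1 28-29 |
Completion: T1=29  T2=8  T3=28  T4=21  T5=11
Turnaround (C−A): T1=15  T2=7  T3=13  T4=6  T5=11
Waiting(T3) = turnaround − burst = 13 − 7 = 6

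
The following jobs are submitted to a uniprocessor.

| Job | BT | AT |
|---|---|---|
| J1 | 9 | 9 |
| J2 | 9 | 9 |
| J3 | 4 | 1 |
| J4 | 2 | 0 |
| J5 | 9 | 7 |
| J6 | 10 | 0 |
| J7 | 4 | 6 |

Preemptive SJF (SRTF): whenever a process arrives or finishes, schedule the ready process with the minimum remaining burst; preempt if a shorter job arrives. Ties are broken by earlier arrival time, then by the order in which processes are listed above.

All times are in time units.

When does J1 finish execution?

28

Gantt: | J4 0-2 | J3 2-6 | J7 6-10 | J5 10-19 | J1 19-28 | J2 28-37 | J6 37-47 |
Completion: J1=28  J2=37  J3=6  J4=2  J5=19  J6=47  J7=10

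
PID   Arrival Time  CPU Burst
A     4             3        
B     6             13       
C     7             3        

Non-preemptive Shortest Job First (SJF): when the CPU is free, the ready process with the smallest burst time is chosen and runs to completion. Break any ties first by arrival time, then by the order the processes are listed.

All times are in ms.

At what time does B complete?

Gantt: | idle 0-4 | A 4-7 | C 7-10 | B 10-23 |
Completion: A=7  B=23  C=10
Turnaround (C−A): A=3  B=17  C=3

23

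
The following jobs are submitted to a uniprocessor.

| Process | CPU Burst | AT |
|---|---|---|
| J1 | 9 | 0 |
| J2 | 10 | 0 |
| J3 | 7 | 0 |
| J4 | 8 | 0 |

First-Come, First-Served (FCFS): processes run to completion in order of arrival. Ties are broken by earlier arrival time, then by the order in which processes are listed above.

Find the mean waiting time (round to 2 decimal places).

Schedule: | J1 0-9 | J2 9-19 | J3 19-26 | J4 26-34 |
Completion: J1=9  J2=19  J3=26  J4=34
Waiting times: J1=0, J2=9, J3=19, J4=26
Average waiting = (0+9+19+26) / 4 = 54/4 = 13.50

13.50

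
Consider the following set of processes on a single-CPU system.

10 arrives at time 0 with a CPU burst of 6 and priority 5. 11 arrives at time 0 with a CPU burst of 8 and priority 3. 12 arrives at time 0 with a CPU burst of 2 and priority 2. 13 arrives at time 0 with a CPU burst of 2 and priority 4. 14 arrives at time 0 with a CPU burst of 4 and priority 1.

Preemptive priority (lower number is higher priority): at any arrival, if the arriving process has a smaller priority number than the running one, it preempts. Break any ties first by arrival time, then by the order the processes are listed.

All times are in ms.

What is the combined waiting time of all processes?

Timeline: | 14 0-4 | 12 4-6 | 11 6-14 | 13 14-16 | 10 16-22 |
Completion: 10=22  11=14  12=6  13=16  14=4
Waiting = turnaround − burst: 10=16, 11=6, 12=4, 13=14, 14=0
Total waiting = 16 + 6 + 4 + 14 + 0 = 40

40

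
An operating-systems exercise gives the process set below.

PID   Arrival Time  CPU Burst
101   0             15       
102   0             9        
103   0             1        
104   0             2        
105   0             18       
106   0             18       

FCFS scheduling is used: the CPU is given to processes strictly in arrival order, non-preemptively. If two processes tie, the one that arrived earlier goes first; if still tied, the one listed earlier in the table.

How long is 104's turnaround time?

Gantt: | 101 0-15 | 102 15-24 | 103 24-25 | 104 25-27 | 105 27-45 | 106 45-63 |
Completion: 101=15  102=24  103=25  104=27  105=45  106=63
Turnaround (C−A): 101=15  102=24  103=25  104=27  105=45  106=63
Turnaround(104) = completion − arrival = 27 − 0 = 27

27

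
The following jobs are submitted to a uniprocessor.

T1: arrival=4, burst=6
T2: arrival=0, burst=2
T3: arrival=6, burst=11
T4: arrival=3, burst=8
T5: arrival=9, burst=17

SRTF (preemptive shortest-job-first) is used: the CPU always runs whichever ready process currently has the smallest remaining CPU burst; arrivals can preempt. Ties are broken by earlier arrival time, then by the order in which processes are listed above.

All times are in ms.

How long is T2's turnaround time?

2

Gantt: | T2 0-2 | idle 2-3 | T4 3-4 | T1 4-10 | T4 10-17 | T3 17-28 | T5 28-45 |
Completion: T1=10  T2=2  T3=28  T4=17  T5=45
Turnaround(T2) = completion − arrival = 2 − 0 = 2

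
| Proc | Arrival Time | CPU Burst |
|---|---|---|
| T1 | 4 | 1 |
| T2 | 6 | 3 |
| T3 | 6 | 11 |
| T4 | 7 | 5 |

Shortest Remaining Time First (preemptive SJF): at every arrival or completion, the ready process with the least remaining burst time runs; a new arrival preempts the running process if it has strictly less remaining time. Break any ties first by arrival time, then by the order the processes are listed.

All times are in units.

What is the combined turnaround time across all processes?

30

Gantt: | idle 0-4 | T1 4-5 | idle 5-6 | T2 6-9 | T4 9-14 | T3 14-25 |
Completion: T1=5  T2=9  T3=25  T4=14
Turnaround (C−A): T1=1  T2=3  T3=19  T4=7
Turnaround = completion − arrival: T1=1, T2=3, T3=19, T4=7
Total turnaround = 1 + 3 + 19 + 7 = 30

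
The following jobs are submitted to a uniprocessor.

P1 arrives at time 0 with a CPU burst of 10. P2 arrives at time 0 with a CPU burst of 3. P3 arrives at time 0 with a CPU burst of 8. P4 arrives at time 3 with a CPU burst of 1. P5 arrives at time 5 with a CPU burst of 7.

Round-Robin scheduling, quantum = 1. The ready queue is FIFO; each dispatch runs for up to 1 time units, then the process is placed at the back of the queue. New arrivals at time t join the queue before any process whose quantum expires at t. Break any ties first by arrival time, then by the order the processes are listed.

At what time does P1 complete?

29

Schedule: | P1 0-1 | P2 1-2 | P3 2-3 | P1 3-4 | P2 4-5 | P4 5-6 | P3 6-7 | P1 7-8 | P5 8-9 | P2 9-10 | P3 10-11 | P1 11-12 | P5 12-13 | P3 13-14 | P1 14-15 | P5 15-16 | P3 16-17 | P1 17-18 | P5 18-19 | P3 19-20 | P1 20-21 | P5 21-22 | P3 22-23 | P1 23-24 | P5 24-25 | P3 25-26 | P1 26-27 | P5 27-28 | P1 28-29 |
Completion: P1=29  P2=10  P3=26  P4=6  P5=28
Turnaround (C−A): P1=29  P2=10  P3=26  P4=3  P5=23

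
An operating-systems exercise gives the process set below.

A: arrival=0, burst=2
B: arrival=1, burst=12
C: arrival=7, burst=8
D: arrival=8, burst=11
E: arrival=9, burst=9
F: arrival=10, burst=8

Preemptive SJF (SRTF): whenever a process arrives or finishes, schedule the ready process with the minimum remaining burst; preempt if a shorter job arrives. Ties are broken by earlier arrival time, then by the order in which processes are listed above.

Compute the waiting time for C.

7

Gantt: | A 0-2 | B 2-14 | C 14-22 | F 22-30 | E 30-39 | D 39-50 |
Completion: A=2  B=14  C=22  D=50  E=39  F=30
Waiting(C) = turnaround − burst = 15 − 8 = 7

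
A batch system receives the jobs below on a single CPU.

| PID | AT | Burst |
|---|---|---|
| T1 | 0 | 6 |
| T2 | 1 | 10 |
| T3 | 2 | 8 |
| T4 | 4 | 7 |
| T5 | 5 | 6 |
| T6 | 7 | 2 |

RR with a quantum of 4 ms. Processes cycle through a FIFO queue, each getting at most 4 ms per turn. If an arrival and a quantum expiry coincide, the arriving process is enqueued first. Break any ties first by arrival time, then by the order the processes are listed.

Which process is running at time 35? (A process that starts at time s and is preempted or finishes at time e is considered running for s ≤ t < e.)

T5

Gantt: | T1 0-4 | T2 4-8 | T3 8-12 | T4 12-16 | T1 16-18 | T5 18-22 | T6 22-24 | T2 24-28 | T3 28-32 | T4 32-35 | T5 35-37 | T2 37-39 |
Completion: T1=18  T2=39  T3=32  T4=35  T5=37  T6=24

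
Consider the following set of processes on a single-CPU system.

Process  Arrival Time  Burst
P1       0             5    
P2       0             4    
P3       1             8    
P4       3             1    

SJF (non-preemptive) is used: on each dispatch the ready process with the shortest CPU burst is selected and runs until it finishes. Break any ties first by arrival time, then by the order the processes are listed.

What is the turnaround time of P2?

Timeline: | P2 0-4 | P4 4-5 | P1 5-10 | P3 10-18 |
Completion: P1=10  P2=4  P3=18  P4=5
Turnaround(P2) = completion − arrival = 4 − 0 = 4

4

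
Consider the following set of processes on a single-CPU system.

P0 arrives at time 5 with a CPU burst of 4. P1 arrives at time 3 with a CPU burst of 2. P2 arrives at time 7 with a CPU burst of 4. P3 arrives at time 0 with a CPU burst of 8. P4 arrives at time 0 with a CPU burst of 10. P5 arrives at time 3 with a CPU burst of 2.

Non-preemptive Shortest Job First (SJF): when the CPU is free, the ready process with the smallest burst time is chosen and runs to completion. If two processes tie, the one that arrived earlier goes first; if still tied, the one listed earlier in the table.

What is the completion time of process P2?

Timeline: | P3 0-8 | P1 8-10 | P5 10-12 | P0 12-16 | P2 16-20 | P4 20-30 |
Completion: P0=16  P1=10  P2=20  P3=8  P4=30  P5=12

20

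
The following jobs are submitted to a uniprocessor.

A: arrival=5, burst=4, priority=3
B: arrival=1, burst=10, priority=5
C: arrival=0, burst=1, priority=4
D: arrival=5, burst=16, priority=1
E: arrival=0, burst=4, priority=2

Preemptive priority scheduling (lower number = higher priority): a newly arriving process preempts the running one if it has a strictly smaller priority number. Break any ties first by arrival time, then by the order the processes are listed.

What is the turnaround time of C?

5

Schedule: | E 0-4 | C 4-5 | D 5-21 | A 21-25 | B 25-35 |
Completion: A=25  B=35  C=5  D=21  E=4
Turnaround (C−A): A=20  B=34  C=5  D=16  E=4
Turnaround(C) = completion − arrival = 5 − 0 = 5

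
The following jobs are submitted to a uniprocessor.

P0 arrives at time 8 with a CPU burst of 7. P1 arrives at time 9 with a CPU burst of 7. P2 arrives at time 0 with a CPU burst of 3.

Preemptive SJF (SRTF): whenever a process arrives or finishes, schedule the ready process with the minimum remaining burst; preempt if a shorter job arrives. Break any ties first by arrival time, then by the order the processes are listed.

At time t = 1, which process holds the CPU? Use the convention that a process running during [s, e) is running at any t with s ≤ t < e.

Gantt: | P2 0-3 | idle 3-8 | P0 8-15 | P1 15-22 |
Completion: P0=15  P1=22  P2=3

P2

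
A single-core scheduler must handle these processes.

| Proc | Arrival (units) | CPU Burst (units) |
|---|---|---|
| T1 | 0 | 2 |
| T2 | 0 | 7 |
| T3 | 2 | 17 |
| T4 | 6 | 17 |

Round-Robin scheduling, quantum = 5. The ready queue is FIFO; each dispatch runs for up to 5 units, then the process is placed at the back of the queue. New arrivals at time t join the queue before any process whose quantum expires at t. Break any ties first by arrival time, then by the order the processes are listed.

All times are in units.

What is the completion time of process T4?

Schedule: | T1 0-2 | T2 2-7 | T3 7-12 | T4 12-17 | T2 17-19 | T3 19-24 | T4 24-29 | T3 29-34 | T4 34-39 | T3 39-41 | T4 41-43 |
Completion: T1=2  T2=19  T3=41  T4=43
Turnaround (C−A): T1=2  T2=19  T3=39  T4=37

43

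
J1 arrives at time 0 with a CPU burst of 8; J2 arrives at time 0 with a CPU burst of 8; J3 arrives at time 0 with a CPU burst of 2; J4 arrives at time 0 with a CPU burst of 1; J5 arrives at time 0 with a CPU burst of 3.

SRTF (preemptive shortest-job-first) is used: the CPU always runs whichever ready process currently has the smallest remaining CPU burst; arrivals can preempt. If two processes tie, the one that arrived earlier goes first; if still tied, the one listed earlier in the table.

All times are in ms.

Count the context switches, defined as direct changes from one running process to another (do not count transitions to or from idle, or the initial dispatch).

Schedule: | J4 0-1 | J3 1-3 | J5 3-6 | J1 6-14 | J2 14-22 |
Completion: J1=14  J2=22  J3=3  J4=1  J5=6

4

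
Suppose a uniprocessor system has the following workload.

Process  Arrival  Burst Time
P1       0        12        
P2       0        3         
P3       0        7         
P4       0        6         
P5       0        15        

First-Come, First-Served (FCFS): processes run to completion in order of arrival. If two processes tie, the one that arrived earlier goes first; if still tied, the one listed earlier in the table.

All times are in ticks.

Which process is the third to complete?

P3

Gantt: | P1 0-12 | P2 12-15 | P3 15-22 | P4 22-28 | P5 28-43 |
Completion: P1=12  P2=15  P3=22  P4=28  P5=43
Turnaround (C−A): P1=12  P2=15  P3=22  P4=28  P5=43
Finish order: P1 → P2 → P3 → P4 → P5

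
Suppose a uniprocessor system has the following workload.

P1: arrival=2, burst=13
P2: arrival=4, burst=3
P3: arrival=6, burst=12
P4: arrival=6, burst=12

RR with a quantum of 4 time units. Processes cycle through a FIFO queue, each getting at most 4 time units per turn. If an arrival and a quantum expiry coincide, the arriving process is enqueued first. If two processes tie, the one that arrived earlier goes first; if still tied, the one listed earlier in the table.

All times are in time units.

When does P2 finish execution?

9

Timeline: | idle 0-2 | P1 2-6 | P2 6-9 | P3 9-13 | P4 13-17 | P1 17-21 | P3 21-25 | P4 25-29 | P1 29-33 | P3 33-37 | P4 37-41 | P1 41-42 |
Completion: P1=42  P2=9  P3=37  P4=41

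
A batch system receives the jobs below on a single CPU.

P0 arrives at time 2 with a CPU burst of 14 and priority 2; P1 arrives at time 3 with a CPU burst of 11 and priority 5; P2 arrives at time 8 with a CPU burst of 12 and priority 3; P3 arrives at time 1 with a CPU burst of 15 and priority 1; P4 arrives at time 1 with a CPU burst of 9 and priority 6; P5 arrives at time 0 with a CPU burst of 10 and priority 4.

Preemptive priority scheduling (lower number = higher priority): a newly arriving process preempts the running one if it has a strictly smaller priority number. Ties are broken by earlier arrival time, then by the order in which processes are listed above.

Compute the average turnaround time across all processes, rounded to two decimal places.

Schedule: | P5 0-1 | P3 1-16 | P0 16-30 | P2 30-42 | P5 42-51 | P1 51-62 | P4 62-71 |
Completion: P0=30  P1=62  P2=42  P3=16  P4=71  P5=51
Turnaround (C−A): P0=28  P1=59  P2=34  P3=15  P4=70  P5=51
Turnaround times: P0=28, P1=59, P2=34, P3=15, P4=70, P5=51
Average turnaround = (28+59+34+15+70+51) / 6 = 257/6 = 42.83

42.83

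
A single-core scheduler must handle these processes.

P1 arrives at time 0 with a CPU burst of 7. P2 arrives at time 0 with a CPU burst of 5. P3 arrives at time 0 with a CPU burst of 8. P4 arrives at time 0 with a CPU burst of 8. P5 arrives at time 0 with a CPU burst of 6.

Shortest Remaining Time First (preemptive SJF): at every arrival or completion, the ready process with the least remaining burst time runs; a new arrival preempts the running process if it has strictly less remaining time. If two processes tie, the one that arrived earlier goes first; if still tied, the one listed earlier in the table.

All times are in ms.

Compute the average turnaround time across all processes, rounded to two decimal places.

Timeline: | P2 0-5 | P5 5-11 | P1 11-18 | P3 18-26 | P4 26-34 |
Completion: P1=18  P2=5  P3=26  P4=34  P5=11
Turnaround (C−A): P1=18  P2=5  P3=26  P4=34  P5=11
Turnaround times: P1=18, P2=5, P3=26, P4=34, P5=11
Average turnaround = (18+5+26+34+11) / 5 = 94/5 = 18.80

18.80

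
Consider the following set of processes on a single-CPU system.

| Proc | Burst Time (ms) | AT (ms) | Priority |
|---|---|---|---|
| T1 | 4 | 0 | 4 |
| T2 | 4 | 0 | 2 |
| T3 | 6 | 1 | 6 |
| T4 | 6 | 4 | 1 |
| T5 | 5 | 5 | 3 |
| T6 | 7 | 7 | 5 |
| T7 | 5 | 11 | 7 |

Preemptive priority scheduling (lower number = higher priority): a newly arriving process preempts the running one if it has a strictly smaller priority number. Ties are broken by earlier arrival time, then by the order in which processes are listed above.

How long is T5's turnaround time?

10

Schedule: | T2 0-4 | T4 4-10 | T5 10-15 | T1 15-19 | T6 19-26 | T3 26-32 | T7 32-37 |
Completion: T1=19  T2=4  T3=32  T4=10  T5=15  T6=26  T7=37
Turnaround(T5) = completion − arrival = 15 − 5 = 10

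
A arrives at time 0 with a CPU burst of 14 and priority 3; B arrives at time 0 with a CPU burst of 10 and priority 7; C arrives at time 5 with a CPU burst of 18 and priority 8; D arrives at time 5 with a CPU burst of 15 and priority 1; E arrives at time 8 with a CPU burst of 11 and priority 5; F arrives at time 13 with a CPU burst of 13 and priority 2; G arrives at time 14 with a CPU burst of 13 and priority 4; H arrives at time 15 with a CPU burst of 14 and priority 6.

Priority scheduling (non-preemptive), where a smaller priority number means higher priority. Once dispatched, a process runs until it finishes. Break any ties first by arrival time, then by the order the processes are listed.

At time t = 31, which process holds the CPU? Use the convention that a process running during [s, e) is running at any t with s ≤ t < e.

Schedule: | A 0-14 | D 14-29 | F 29-42 | G 42-55 | E 55-66 | H 66-80 | B 80-90 | C 90-108 |
Completion: A=14  B=90  C=108  D=29  E=66  F=42  G=55  H=80
Turnaround (C−A): A=14  B=90  C=103  D=24  E=58  F=29  G=41  H=65

F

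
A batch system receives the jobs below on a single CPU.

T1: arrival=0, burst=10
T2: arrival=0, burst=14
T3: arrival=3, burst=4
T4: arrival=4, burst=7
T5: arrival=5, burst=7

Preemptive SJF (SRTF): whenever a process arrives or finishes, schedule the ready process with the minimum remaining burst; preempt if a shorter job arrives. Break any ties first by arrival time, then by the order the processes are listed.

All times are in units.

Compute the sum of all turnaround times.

Gantt: | T1 0-3 | T3 3-7 | T1 7-14 | T4 14-21 | T5 21-28 | T2 28-42 |
Completion: T1=14  T2=42  T3=7  T4=21  T5=28
Turnaround (C−A): T1=14  T2=42  T3=4  T4=17  T5=23
Turnaround = completion − arrival: T1=14, T2=42, T3=4, T4=17, T5=23
Total turnaround = 14 + 42 + 4 + 17 + 23 = 100

100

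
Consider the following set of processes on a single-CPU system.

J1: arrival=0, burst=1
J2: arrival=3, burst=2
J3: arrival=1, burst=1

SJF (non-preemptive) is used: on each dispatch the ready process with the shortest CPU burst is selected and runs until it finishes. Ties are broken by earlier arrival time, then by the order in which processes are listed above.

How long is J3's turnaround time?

Timeline: | J1 0-1 | J3 1-2 | idle 2-3 | J2 3-5 |
Completion: J1=1  J2=5  J3=2
Turnaround(J3) = completion − arrival = 2 − 1 = 1

1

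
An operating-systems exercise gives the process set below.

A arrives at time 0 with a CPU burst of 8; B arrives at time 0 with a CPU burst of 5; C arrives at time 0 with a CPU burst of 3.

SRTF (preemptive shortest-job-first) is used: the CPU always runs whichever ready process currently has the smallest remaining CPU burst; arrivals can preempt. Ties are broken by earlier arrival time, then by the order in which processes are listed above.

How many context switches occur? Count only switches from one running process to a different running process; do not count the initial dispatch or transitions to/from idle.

2

Timeline: | C 0-3 | B 3-8 | A 8-16 |
Completion: A=16  B=8  C=3
Turnaround (C−A): A=16  B=8  C=3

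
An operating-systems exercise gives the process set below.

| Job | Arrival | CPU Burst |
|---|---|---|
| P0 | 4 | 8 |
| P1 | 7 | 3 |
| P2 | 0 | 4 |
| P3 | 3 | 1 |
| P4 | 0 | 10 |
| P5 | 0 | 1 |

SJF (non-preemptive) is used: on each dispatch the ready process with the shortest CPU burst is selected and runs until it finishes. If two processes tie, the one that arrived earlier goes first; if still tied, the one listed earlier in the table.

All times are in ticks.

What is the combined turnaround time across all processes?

Timeline: | P5 0-1 | P2 1-5 | P3 5-6 | P0 6-14 | P1 14-17 | P4 17-27 |
Completion: P0=14  P1=17  P2=5  P3=6  P4=27  P5=1
Turnaround (C−A): P0=10  P1=10  P2=5  P3=3  P4=27  P5=1
Turnaround = completion − arrival: P0=10, P1=10, P2=5, P3=3, P4=27, P5=1
Total turnaround = 10 + 10 + 5 + 3 + 27 + 1 = 56

56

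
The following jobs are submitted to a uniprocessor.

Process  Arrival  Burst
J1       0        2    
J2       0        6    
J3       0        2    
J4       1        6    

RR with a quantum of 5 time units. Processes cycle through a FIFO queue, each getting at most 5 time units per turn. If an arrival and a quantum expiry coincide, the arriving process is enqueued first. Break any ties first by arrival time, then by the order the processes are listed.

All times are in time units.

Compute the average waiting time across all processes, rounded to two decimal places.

6.25

Gantt: | J1 0-2 | J2 2-7 | J3 7-9 | J4 9-14 | J2 14-15 | J4 15-16 |
Completion: J1=2  J2=15  J3=9  J4=16
Waiting times: J1=0, J2=9, J3=7, J4=9
Average waiting = (0+9+7+9) / 4 = 25/4 = 6.25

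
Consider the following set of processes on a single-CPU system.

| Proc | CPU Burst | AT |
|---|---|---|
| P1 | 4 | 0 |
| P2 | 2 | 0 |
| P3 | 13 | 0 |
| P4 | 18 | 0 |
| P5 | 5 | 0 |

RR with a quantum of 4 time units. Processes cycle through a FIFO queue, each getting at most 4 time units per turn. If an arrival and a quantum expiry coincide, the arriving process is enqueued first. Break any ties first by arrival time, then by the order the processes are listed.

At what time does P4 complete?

42

Gantt: | P1 0-4 | P2 4-6 | P3 6-10 | P4 10-14 | P5 14-18 | P3 18-22 | P4 22-26 | P5 26-27 | P3 27-31 | P4 31-35 | P3 35-36 | P4 36-42 |
Completion: P1=4  P2=6  P3=36  P4=42  P5=27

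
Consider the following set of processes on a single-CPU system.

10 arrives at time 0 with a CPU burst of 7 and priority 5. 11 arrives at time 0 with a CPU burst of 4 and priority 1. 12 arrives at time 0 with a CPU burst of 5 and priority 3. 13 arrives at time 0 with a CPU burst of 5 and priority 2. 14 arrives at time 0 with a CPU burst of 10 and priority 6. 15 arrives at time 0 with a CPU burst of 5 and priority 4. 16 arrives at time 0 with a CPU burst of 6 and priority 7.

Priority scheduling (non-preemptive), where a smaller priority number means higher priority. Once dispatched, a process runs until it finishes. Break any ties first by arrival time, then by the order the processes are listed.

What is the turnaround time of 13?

Gantt: | 11 0-4 | 13 4-9 | 12 9-14 | 15 14-19 | 10 19-26 | 14 26-36 | 16 36-42 |
Completion: 10=26  11=4  12=14  13=9  14=36  15=19  16=42
Turnaround(13) = completion − arrival = 9 − 0 = 9

9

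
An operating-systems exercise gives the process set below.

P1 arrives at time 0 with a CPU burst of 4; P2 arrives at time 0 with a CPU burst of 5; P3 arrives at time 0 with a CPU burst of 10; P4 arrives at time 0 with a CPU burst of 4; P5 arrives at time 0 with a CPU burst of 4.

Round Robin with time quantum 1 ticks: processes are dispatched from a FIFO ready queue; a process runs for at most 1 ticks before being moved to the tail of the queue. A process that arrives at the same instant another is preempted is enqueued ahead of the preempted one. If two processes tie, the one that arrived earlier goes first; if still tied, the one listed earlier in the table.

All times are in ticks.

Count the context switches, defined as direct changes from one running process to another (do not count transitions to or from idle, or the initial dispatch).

21

Timeline: | P1 0-1 | P2 1-2 | P3 2-3 | P4 3-4 | P5 4-5 | P1 5-6 | P2 6-7 | P3 7-8 | P4 8-9 | P5 9-10 | P1 10-11 | P2 11-12 | P3 12-13 | P4 13-14 | P5 14-15 | P1 15-16 | P2 16-17 | P3 17-18 | P4 18-19 | P5 19-20 | P2 20-21 | P3 21-27 |
Completion: P1=16  P2=21  P3=27  P4=19  P5=20
Turnaround (C−A): P1=16  P2=21  P3=27  P4=19  P5=20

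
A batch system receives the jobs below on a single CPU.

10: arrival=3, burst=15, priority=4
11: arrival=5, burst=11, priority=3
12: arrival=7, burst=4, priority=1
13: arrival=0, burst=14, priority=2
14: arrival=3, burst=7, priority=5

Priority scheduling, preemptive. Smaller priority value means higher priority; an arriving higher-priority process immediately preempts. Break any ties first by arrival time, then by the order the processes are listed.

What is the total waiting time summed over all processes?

Schedule: | 13 0-7 | 12 7-11 | 13 11-18 | 11 18-29 | 10 29-44 | 14 44-51 |
Completion: 10=44  11=29  12=11  13=18  14=51
Turnaround (C−A): 10=41  11=24  12=4  13=18  14=48
Waiting = turnaround − burst: 10=26, 11=13, 12=0, 13=4, 14=41
Total waiting = 26 + 13 + 0 + 4 + 41 = 84

84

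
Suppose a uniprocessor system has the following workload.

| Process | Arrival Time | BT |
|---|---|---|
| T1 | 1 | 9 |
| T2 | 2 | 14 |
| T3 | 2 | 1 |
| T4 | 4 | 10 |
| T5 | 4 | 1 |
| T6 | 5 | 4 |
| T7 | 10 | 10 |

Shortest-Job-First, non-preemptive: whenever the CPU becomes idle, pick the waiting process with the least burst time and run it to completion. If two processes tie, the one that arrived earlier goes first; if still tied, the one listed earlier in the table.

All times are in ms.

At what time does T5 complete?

12

Timeline: | idle 0-1 | T1 1-10 | T3 10-11 | T5 11-12 | T6 12-16 | T4 16-26 | T7 26-36 | T2 36-50 |
Completion: T1=10  T2=50  T3=11  T4=26  T5=12  T6=16  T7=36
Turnaround (C−A): T1=9  T2=48  T3=9  T4=22  T5=8  T6=11  T7=26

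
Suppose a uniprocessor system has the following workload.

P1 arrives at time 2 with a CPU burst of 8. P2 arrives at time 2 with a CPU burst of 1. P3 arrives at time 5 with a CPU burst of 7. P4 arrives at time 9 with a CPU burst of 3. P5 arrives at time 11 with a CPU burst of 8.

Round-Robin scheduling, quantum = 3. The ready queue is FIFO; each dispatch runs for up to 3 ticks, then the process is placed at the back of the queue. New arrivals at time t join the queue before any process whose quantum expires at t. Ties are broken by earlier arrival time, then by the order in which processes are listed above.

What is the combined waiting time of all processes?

41

Schedule: | idle 0-2 | P1 2-5 | P2 5-6 | P3 6-9 | P1 9-12 | P4 12-15 | P3 15-18 | P5 18-21 | P1 21-23 | P3 23-24 | P5 24-29 |
Completion: P1=23  P2=6  P3=24  P4=15  P5=29
Turnaround (C−A): P1=21  P2=4  P3=19  P4=6  P5=18
Waiting = turnaround − burst: P1=13, P2=3, P3=12, P4=3, P5=10
Total waiting = 13 + 3 + 12 + 3 + 10 = 41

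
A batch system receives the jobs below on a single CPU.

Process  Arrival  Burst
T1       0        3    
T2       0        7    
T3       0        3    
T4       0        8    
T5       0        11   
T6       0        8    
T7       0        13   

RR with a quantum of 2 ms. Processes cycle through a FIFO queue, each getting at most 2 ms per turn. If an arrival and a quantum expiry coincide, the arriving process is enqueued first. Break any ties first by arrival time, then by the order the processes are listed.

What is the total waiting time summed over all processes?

Timeline: | T1 0-2 | T2 2-4 | T3 4-6 | T4 6-8 | T5 8-10 | T6 10-12 | T7 12-14 | T1 14-15 | T2 15-17 | T3 17-18 | T4 18-20 | T5 20-22 | T6 22-24 | T7 24-26 | T2 26-28 | T4 28-30 | T5 30-32 | T6 32-34 | T7 34-36 | T2 36-37 | T4 37-39 | T5 39-41 | T6 41-43 | T7 43-45 | T5 45-47 | T7 47-49 | T5 49-50 | T7 50-53 |
Completion: T1=15  T2=37  T3=18  T4=39  T5=50  T6=43  T7=53
Waiting = turnaround − burst: T1=12, T2=30, T3=15, T4=31, T5=39, T6=35, T7=40
Total waiting = 12 + 30 + 15 + 31 + 39 + 35 + 40 = 202

202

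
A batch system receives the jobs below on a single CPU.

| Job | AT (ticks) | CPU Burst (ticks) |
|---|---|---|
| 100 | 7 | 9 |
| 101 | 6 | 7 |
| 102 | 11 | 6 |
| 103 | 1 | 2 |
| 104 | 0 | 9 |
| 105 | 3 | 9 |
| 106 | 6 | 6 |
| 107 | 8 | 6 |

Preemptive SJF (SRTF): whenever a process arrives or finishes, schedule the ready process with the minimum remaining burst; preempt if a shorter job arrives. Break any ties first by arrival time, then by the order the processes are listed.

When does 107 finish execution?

23

Gantt: | 104 0-1 | 103 1-3 | 104 3-11 | 106 11-17 | 107 17-23 | 102 23-29 | 101 29-36 | 105 36-45 | 100 45-54 |
Completion: 100=54  101=36  102=29  103=3  104=11  105=45  106=17  107=23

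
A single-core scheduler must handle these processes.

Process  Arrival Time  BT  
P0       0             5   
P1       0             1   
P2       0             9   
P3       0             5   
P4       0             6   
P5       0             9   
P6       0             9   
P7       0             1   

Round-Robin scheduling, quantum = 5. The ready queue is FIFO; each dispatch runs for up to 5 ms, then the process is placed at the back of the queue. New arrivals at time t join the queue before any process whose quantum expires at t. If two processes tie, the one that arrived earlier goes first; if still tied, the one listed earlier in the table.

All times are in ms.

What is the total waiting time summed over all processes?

Schedule: | P0 0-5 | P1 5-6 | P2 6-11 | P3 11-16 | P4 16-21 | P5 21-26 | P6 26-31 | P7 31-32 | P2 32-36 | P4 36-37 | P5 37-41 | P6 41-45 |
Completion: P0=5  P1=6  P2=36  P3=16  P4=37  P5=41  P6=45  P7=32
Turnaround (C−A): P0=5  P1=6  P2=36  P3=16  P4=37  P5=41  P6=45  P7=32
Waiting = turnaround − burst: P0=0, P1=5, P2=27, P3=11, P4=31, P5=32, P6=36, P7=31
Total waiting = 0 + 5 + 27 + 11 + 31 + 32 + 36 + 31 = 173

173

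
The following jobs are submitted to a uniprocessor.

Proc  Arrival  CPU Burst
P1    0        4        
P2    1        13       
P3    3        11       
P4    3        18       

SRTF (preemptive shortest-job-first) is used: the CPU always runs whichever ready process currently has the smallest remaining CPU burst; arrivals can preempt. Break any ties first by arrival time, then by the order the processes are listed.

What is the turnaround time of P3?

12

Timeline: | P1 0-4 | P3 4-15 | P2 15-28 | P4 28-46 |
Completion: P1=4  P2=28  P3=15  P4=46
Turnaround (C−A): P1=4  P2=27  P3=12  P4=43
Turnaround(P3) = completion − arrival = 15 − 3 = 12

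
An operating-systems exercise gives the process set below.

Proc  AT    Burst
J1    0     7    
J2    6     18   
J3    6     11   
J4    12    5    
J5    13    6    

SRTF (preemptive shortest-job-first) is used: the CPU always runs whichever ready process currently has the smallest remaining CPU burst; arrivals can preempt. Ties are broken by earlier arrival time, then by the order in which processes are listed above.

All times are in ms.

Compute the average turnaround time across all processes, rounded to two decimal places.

Schedule: | J1 0-7 | J3 7-12 | J4 12-17 | J3 17-23 | J5 23-29 | J2 29-47 |
Completion: J1=7  J2=47  J3=23  J4=17  J5=29
Turnaround (C−A): J1=7  J2=41  J3=17  J4=5  J5=16
Turnaround times: J1=7, J2=41, J3=17, J4=5, J5=16
Average turnaround = (7+41+17+5+16) / 5 = 86/5 = 17.20

17.20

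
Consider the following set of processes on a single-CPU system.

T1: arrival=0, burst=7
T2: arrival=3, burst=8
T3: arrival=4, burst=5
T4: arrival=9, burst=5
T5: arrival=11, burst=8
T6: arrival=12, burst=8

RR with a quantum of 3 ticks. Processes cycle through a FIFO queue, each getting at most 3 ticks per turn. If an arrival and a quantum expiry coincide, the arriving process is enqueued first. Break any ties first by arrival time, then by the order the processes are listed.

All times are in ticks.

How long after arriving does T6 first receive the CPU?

Schedule: | T1 0-3 | T2 3-6 | T1 6-9 | T3 9-12 | T2 12-15 | T4 15-18 | T1 18-19 | T5 19-22 | T6 22-25 | T3 25-27 | T2 27-29 | T4 29-31 | T5 31-34 | T6 34-37 | T5 37-39 | T6 39-41 |
Completion: T1=19  T2=29  T3=27  T4=31  T5=39  T6=41
Turnaround (C−A): T1=19  T2=26  T3=23  T4=22  T5=28  T6=29
Response(T6) = first start − arrival = 22 − 12 = 10

10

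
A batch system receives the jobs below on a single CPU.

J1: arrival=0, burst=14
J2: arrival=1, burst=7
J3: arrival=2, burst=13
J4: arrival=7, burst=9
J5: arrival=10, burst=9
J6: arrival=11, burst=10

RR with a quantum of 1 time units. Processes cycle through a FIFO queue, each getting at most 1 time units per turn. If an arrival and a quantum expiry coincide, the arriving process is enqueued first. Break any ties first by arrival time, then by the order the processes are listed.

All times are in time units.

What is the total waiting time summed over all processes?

Gantt: | J1 0-1 | J2 1-2 | J1 2-3 | J3 3-4 | J2 4-5 | J1 5-6 | J3 6-7 | J2 7-8 | J1 8-9 | J4 9-10 | J3 10-11 | J2 11-12 | J1 12-13 | J5 13-14 | J4 14-15 | J6 15-16 | J3 16-17 | J2 17-18 | J1 18-19 | J5 19-20 | J4 20-21 | J6 21-22 | J3 22-23 | J2 23-24 | J1 24-25 | J5 25-26 | J4 26-27 | J6 27-28 | J3 28-29 | J2 29-30 | J1 30-31 | J5 31-32 | J4 32-33 | J6 33-34 | J3 34-35 | J1 35-36 | J5 36-37 | J4 37-38 | J6 38-39 | J3 39-40 | J1 40-41 | J5 41-42 | J4 42-43 | J6 43-44 | J3 44-45 | J1 45-46 | J5 46-47 | J4 47-48 | J6 48-49 | J3 49-50 | J1 50-51 | J5 51-52 | J4 52-53 | J6 53-54 | J3 54-55 | J1 55-56 | J5 56-57 | J6 57-58 | J3 58-59 | J1 59-60 | J6 60-61 | J3 61-62 |
Completion: J1=60  J2=30  J3=62  J4=53  J5=57  J6=61
Turnaround (C−A): J1=60  J2=29  J3=60  J4=46  J5=47  J6=50
Waiting = turnaround − burst: J1=46, J2=22, J3=47, J4=37, J5=38, J6=40
Total waiting = 46 + 22 + 47 + 37 + 38 + 40 = 230

230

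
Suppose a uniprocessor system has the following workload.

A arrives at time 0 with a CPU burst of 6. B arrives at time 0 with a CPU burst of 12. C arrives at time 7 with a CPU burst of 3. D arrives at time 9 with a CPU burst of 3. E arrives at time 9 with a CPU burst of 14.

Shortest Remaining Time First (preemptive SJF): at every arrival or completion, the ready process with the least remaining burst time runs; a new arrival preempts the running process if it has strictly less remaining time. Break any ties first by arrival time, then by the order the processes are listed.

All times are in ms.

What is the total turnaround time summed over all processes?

66

Schedule: | A 0-6 | B 6-7 | C 7-10 | D 10-13 | B 13-24 | E 24-38 |
Completion: A=6  B=24  C=10  D=13  E=38
Turnaround = completion − arrival: A=6, B=24, C=3, D=4, E=29
Total turnaround = 6 + 24 + 3 + 4 + 29 = 66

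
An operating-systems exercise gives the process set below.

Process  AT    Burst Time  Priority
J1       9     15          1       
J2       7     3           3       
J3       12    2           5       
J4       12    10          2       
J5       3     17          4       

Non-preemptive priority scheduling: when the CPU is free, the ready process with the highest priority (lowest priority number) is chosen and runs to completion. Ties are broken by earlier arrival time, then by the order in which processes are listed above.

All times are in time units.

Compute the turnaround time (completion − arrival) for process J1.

Timeline: | idle 0-3 | J5 3-20 | J1 20-35 | J4 35-45 | J2 45-48 | J3 48-50 |
Completion: J1=35  J2=48  J3=50  J4=45  J5=20
Turnaround (C−A): J1=26  J2=41  J3=38  J4=33  J5=17
Turnaround(J1) = completion − arrival = 35 − 9 = 26

26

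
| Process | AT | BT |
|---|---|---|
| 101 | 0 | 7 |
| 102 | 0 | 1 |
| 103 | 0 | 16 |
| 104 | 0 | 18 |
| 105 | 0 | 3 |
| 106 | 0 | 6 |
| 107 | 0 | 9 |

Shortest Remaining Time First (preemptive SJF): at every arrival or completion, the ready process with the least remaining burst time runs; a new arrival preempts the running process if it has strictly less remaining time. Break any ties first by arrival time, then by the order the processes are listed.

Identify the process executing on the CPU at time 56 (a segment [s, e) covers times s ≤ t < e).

104

Schedule: | 102 0-1 | 105 1-4 | 106 4-10 | 101 10-17 | 107 17-26 | 103 26-42 | 104 42-60 |
Completion: 101=17  102=1  103=42  104=60  105=4  106=10  107=26
Turnaround (C−A): 101=17  102=1  103=42  104=60  105=4  106=10  107=26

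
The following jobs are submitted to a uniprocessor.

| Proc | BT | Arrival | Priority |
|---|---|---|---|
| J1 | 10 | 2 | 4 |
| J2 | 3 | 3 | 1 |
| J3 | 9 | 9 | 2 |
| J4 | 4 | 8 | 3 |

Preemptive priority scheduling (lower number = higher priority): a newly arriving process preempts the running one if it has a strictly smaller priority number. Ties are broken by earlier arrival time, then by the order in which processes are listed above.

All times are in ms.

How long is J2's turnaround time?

3

Timeline: | idle 0-2 | J1 2-3 | J2 3-6 | J1 6-8 | J4 8-9 | J3 9-18 | J4 18-21 | J1 21-28 |
Completion: J1=28  J2=6  J3=18  J4=21
Turnaround (C−A): J1=26  J2=3  J3=9  J4=13
Turnaround(J2) = completion − arrival = 6 − 3 = 3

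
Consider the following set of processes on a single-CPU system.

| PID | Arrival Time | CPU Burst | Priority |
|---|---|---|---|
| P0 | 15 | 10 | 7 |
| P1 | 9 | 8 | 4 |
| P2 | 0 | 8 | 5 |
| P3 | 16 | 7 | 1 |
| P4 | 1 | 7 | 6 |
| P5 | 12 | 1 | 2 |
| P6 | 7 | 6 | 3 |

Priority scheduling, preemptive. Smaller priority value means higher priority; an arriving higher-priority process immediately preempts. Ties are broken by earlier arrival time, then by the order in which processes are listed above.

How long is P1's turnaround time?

Timeline: | P2 0-7 | P6 7-12 | P5 12-13 | P6 13-14 | P1 14-16 | P3 16-23 | P1 23-29 | P2 29-30 | P4 30-37 | P0 37-47 |
Completion: P0=47  P1=29  P2=30  P3=23  P4=37  P5=13  P6=14
Turnaround (C−A): P0=32  P1=20  P2=30  P3=7  P4=36  P5=1  P6=7
Turnaround(P1) = completion − arrival = 29 − 9 = 20

20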